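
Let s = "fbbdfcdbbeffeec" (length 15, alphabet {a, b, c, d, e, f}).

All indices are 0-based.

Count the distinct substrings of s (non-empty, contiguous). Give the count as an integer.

rank | idx | suffix
   0 |   1 | bbdfcdbbeffeec
   1 |   7 | bbeffeec
   2 |   2 | bdfcdbbeffeec
   3 |   8 | beffeec
   4 |  14 | c
   5 |   5 | cdbbeffeec
   6 |   6 | dbbeffeec
   7 |   3 | dfcdbbeffeec
   8 |  13 | ec
   9 |  12 | eec
  10 |   9 | effeec
  11 |   0 | fbbdfcdbbeffeec
  12 |   4 | fcdbbeffeec
  13 |  11 | feec
  14 |  10 | ffeec

SA = [1, 7, 2, 8, 14, 5, 6, 3, 13, 12, 9, 0, 4, 11, 10]
rank  pair      lcp
   1  s[1:],s[7:]  2  'bb'
   2  s[7:],s[2:]  1  'b'
   3  s[2:],s[8:]  1  'b'
   4  s[8:],s[14:]  0  ''
   5  s[14:],s[5:]  1  'c'
   6  s[5:],s[6:]  0  ''
   7  s[6:],s[3:]  1  'd'
   8  s[3:],s[13:]  0  ''
   9  s[13:],s[12:]  1  'e'
  10  s[12:],s[9:]  1  'e'
  11  s[9:],s[0:]  0  ''
  12  s[0:],s[4:]  1  'f'
  13  s[4:],s[11:]  1  'f'
  14  s[11:],s[10:]  1  'f'

n(n+1)/2 = 15·16/2 = 120
Σ LCP = 0 + 2 + 1 + 1 + 0 + 1 + 0 + 1 + 0 + 1 + 1 + 0 + 1 + 1 + 1 = 11
distinct = 120 − 11 = 109

109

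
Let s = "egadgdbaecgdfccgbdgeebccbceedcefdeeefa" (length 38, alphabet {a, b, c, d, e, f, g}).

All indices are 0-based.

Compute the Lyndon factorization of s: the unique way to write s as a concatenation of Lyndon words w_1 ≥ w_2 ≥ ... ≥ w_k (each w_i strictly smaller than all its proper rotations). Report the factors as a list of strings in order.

["eg", "adgdbaecgdfccgbdgeebccbceedcefdeeef", "a"]

emit factor 1: 'eg' (i=0, period=2)
emit factor 2: 'adgdbaecgdfccgbdgeebccbceedcefdeeef' (i=2, period=35)
emit factor 3: 'a' (i=37, period=1)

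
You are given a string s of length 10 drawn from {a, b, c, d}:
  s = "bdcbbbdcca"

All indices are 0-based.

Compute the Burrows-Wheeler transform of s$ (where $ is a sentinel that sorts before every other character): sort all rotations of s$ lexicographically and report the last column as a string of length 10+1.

accb$bcddbb

rank  rotation     last
    0  $bdcbbbdcca  a
    1  a$bdcbbbdcc  c
    2  bbbdcca$bdc  c
    3  bbdcca$bdcb  b
    4  bdcbbbdcca$  $
    5  bdcca$bdcbb  b
    6  ca$bdcbbbdc  c
    7  cbbbdcca$bd  d
    8  cca$bdcbbbd  d
    9  dcbbbdcca$b  b
   10  dcca$bdcbbb  b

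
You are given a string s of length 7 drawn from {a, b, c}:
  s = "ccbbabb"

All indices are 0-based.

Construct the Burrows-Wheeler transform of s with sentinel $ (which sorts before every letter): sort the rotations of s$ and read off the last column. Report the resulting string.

bbbbacc$

rank  rotation  last
    0  $ccbbabb  b
    1  abb$ccbb  b
    2  b$ccbbab  b
    3  babb$ccb  b
    4  bb$ccbba  a
    5  bbabb$cc  c
    6  cbbabb$c  c
    7  ccbbabb$  $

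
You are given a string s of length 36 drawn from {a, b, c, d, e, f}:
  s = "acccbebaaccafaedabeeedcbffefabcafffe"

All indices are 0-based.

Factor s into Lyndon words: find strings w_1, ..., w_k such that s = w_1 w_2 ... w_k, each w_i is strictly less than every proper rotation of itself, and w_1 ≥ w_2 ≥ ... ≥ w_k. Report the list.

["acccbeb", "aaccafaedabeeedcbffefabcafffe"]

emit factor 1: 'acccbeb' (i=0, period=7)
emit factor 2: 'aaccafaedabeeedcbffefabcafffe' (i=7, period=29)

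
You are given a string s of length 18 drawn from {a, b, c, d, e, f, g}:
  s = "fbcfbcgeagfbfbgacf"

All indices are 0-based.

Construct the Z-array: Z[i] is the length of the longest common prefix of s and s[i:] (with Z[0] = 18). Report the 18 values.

Z[0]=18
i=1: outside box; Z[1]=0
i=2: outside box; Z[2]=0
i=3: outside box; Z[3]=3 extend→box=[3,6)
i=4: min(r-i=2, Z[1]=0)=0; Z[4]=0
i=5: min(r-i=1, Z[2]=0)=0; Z[5]=0
i=6: outside box; Z[6]=0
i=7: outside box; Z[7]=0
i=8: outside box; Z[8]=0
i=9: outside box; Z[9]=0
i=10: outside box; Z[10]=2 extend→box=[10,12)
i=11: min(r-i=1, Z[1]=0)=0; Z[11]=0
i=12: outside box; Z[12]=2 extend→box=[12,14)
i=13: min(r-i=1, Z[1]=0)=0; Z[13]=0
i=14: outside box; Z[14]=0
i=15: outside box; Z[15]=0
i=16: outside box; Z[16]=0
i=17: outside box; Z[17]=1 extend→box=[17,18)

[18, 0, 0, 3, 0, 0, 0, 0, 0, 0, 2, 0, 2, 0, 0, 0, 0, 1]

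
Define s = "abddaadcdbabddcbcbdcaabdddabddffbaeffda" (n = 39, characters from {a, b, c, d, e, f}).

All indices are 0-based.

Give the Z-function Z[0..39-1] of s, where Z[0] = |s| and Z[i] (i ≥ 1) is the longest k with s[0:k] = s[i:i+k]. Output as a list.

[39, 0, 0, 0, 1, 1, 0, 0, 0, 0, 4, 0, 0, 0, 0, 0, 0, 0, 0, 0, 1, 4, 0, 0, 0, 0, 4, 0, 0, 0, 0, 0, 0, 1, 0, 0, 0, 0, 1]

Z[0]=39
i=1: outside box; Z[1]=0
i=2: outside box; Z[2]=0
i=3: outside box; Z[3]=0
i=4: outside box; Z[4]=1 extend→box=[4,5)
i=5: outside box; Z[5]=1 extend→box=[5,6)
i=6: outside box; Z[6]=0
i=7: outside box; Z[7]=0
i=8: outside box; Z[8]=0
i=9: outside box; Z[9]=0
i=10: outside box; Z[10]=4 extend→box=[10,14)
i=11: min(r-i=3, Z[1]=0)=0; Z[11]=0
i=12: min(r-i=2, Z[2]=0)=0; Z[12]=0
i=13: min(r-i=1, Z[3]=0)=0; Z[13]=0
i=14: outside box; Z[14]=0
i=15: outside box; Z[15]=0
i=16: outside box; Z[16]=0
i=17: outside box; Z[17]=0
i=18: outside box; Z[18]=0
i=19: outside box; Z[19]=0
i=20: outside box; Z[20]=1 extend→box=[20,21)
i=21: outside box; Z[21]=4 extend→box=[21,25)
i=22: min(r-i=3, Z[1]=0)=0; Z[22]=0
i=23: min(r-i=2, Z[2]=0)=0; Z[23]=0
i=24: min(r-i=1, Z[3]=0)=0; Z[24]=0
i=25: outside box; Z[25]=0
i=26: outside box; Z[26]=4 extend→box=[26,30)
i=27: min(r-i=3, Z[1]=0)=0; Z[27]=0
i=28: min(r-i=2, Z[2]=0)=0; Z[28]=0
i=29: min(r-i=1, Z[3]=0)=0; Z[29]=0
i=30: outside box; Z[30]=0
i=31: outside box; Z[31]=0
i=32: outside box; Z[32]=0
i=33: outside box; Z[33]=1 extend→box=[33,34)
i=34: outside box; Z[34]=0
i=35: outside box; Z[35]=0
i=36: outside box; Z[36]=0
i=37: outside box; Z[37]=0
i=38: outside box; Z[38]=1 extend→box=[38,39)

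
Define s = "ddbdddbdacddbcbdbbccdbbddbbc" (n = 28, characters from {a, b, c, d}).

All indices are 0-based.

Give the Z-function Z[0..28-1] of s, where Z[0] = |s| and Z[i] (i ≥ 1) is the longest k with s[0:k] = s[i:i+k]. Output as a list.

[28, 1, 0, 2, 4, 1, 0, 1, 0, 0, 3, 1, 0, 0, 0, 1, 0, 0, 0, 0, 1, 0, 0, 3, 1, 0, 0, 0]

Z[0]=28
i=1: fresh scan; Z[1]=1 extend→box=[1,2)
i=2: fresh scan; Z[2]=0
i=3: fresh scan; Z[3]=2 extend→box=[3,5)
i=4: min(r-i=1, Z[1]=1)=1; Z[4]=4 extend→box=[4,8)
i=5: min(r-i=3, Z[1]=1)=1; Z[5]=1
i=6: min(r-i=2, Z[2]=0)=0; Z[6]=0
i=7: min(r-i=1, Z[3]=2)=1; Z[7]=1
i=8: fresh scan; Z[8]=0
i=9: fresh scan; Z[9]=0
i=10: fresh scan; Z[10]=3 extend→box=[10,13)
i=11: min(r-i=2, Z[1]=1)=1; Z[11]=1
i=12: min(r-i=1, Z[2]=0)=0; Z[12]=0
i=13: fresh scan; Z[13]=0
i=14: fresh scan; Z[14]=0
i=15: fresh scan; Z[15]=1 extend→box=[15,16)
i=16: fresh scan; Z[16]=0
i=17: fresh scan; Z[17]=0
i=18: fresh scan; Z[18]=0
i=19: fresh scan; Z[19]=0
i=20: fresh scan; Z[20]=1 extend→box=[20,21)
i=21: fresh scan; Z[21]=0
i=22: fresh scan; Z[22]=0
i=23: fresh scan; Z[23]=3 extend→box=[23,26)
i=24: min(r-i=2, Z[1]=1)=1; Z[24]=1
i=25: min(r-i=1, Z[2]=0)=0; Z[25]=0
i=26: fresh scan; Z[26]=0
i=27: fresh scan; Z[27]=0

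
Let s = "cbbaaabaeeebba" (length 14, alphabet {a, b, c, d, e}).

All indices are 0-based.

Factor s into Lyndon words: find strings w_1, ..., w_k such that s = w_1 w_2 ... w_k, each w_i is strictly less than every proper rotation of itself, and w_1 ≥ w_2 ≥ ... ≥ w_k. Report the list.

emit factor 1: 'c' (i=0, period=1)
emit factor 2: 'b' (i=1, period=1)
emit factor 3: 'b' (i=2, period=1)
emit factor 4: 'aaabaeeebb' (i=3, period=10)
emit factor 5: 'a' (i=13, period=1)

["c", "b", "b", "aaabaeeebb", "a"]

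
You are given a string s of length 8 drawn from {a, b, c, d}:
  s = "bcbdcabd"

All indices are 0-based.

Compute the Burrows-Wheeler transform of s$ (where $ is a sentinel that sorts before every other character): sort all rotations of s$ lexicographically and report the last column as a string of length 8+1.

rank  rotation   last
    0  $bcbdcabd  d
    1  abd$bcbdc  c
    2  bcbdcabd$  $
    3  bd$bcbdca  a
    4  bdcabd$bc  c
    5  cabd$bcbd  d
    6  cbdcabd$b  b
    7  d$bcbdcab  b
    8  dcabd$bcb  b

dc$acdbbb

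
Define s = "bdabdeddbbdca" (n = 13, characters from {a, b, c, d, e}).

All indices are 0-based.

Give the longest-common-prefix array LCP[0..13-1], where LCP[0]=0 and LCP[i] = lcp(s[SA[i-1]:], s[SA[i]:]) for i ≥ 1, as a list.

[0, 1, 0, 1, 2, 2, 0, 0, 1, 1, 1, 1, 0]

rank→(start, suffix):
  0 → (12, 'a')
  1 → (2, 'abdeddbbdca')
  2 → (8, 'bbdca')
  3 → (0, 'bdabdeddbbdca')
  4 → (9, 'bdca')
  5 → (3, 'bdeddbbdca')
  6 → (11, 'ca')
  7 → (1, 'dabdeddbbdca')
  8 → (7, 'dbbdca')
  9 → (10, 'dca')
  10 → (6, 'ddbbdca')
  11 → (4, 'deddbbdca')
  12 → (5, 'eddbbdca')

SA = [12, 2, 8, 0, 9, 3, 11, 1, 7, 10, 6, 4, 5]
[i] adj suffixes → lcp
  [1] 12/2 → 1 ('a')
  [2] 2/8 → 0 ('')
  [3] 8/0 → 1 ('b')
  [4] 0/9 → 2 ('bd')
  [5] 9/3 → 2 ('bd')
  [6] 3/11 → 0 ('')
  [7] 11/1 → 0 ('')
  [8] 1/7 → 1 ('d')
  [9] 7/10 → 1 ('d')
  [10] 10/6 → 1 ('d')
  [11] 6/4 → 1 ('d')
  [12] 4/5 → 0 ('')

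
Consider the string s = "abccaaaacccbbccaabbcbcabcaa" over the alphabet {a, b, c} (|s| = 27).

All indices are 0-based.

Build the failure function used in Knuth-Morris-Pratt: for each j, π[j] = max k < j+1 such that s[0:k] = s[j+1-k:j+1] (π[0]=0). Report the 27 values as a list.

[0, 0, 0, 0, 1, 1, 1, 1, 0, 0, 0, 0, 0, 0, 0, 1, 1, 2, 0, 0, 0, 0, 1, 2, 3, 1, 1]

π[0] = 0
j=1 s[j]='b': π[1]=0 (border '')
j=2 s[j]='c': π[2]=0 (border '')
j=3 s[j]='c': π[3]=0 (border '')
j=4 s[j]='a': π[4]=1 (border 'a')
j=5 s[j]='a': k: 1→0; π[5]=1 (border 'a')
j=6 s[j]='a': k: 1→0; π[6]=1 (border 'a')
j=7 s[j]='a': k: 1→0; π[7]=1 (border 'a')
j=8 s[j]='c': k: 1→0; π[8]=0 (border '')
j=9 s[j]='c': π[9]=0 (border '')
j=10 s[j]='c': π[10]=0 (border '')
j=11 s[j]='b': π[11]=0 (border '')
j=12 s[j]='b': π[12]=0 (border '')
j=13 s[j]='c': π[13]=0 (border '')
j=14 s[j]='c': π[14]=0 (border '')
j=15 s[j]='a': π[15]=1 (border 'a')
j=16 s[j]='a': k: 1→0; π[16]=1 (border 'a')
j=17 s[j]='b': π[17]=2 (border 'ab')
j=18 s[j]='b': k: 2→0; π[18]=0 (border '')
j=19 s[j]='c': π[19]=0 (border '')
j=20 s[j]='b': π[20]=0 (border '')
j=21 s[j]='c': π[21]=0 (border '')
j=22 s[j]='a': π[22]=1 (border 'a')
j=23 s[j]='b': π[23]=2 (border 'ab')
j=24 s[j]='c': π[24]=3 (border 'abc')
j=25 s[j]='a': k: 3→0; π[25]=1 (border 'a')
j=26 s[j]='a': k: 1→0; π[26]=1 (border 'a')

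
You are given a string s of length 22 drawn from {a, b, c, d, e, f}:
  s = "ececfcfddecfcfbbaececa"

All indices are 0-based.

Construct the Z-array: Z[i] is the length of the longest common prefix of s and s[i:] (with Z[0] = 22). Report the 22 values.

Z[0]=22
i=1: fresh scan; Z[1]=0
i=2: fresh scan; Z[2]=2 extend→box=[2,4)
i=3: min(r-i=1, Z[1]=0)=0; Z[3]=0
i=4: fresh scan; Z[4]=0
i=5: fresh scan; Z[5]=0
i=6: fresh scan; Z[6]=0
i=7: fresh scan; Z[7]=0
i=8: fresh scan; Z[8]=0
i=9: fresh scan; Z[9]=2 extend→box=[9,11)
i=10: min(r-i=1, Z[1]=0)=0; Z[10]=0
i=11: fresh scan; Z[11]=0
i=12: fresh scan; Z[12]=0
i=13: fresh scan; Z[13]=0
i=14: fresh scan; Z[14]=0
i=15: fresh scan; Z[15]=0
i=16: fresh scan; Z[16]=0
i=17: fresh scan; Z[17]=4 extend→box=[17,21)
i=18: min(r-i=3, Z[1]=0)=0; Z[18]=0
i=19: min(r-i=2, Z[2]=2)=2; Z[19]=2
i=20: min(r-i=1, Z[3]=0)=0; Z[20]=0
i=21: fresh scan; Z[21]=0

[22, 0, 2, 0, 0, 0, 0, 0, 0, 2, 0, 0, 0, 0, 0, 0, 0, 4, 0, 2, 0, 0]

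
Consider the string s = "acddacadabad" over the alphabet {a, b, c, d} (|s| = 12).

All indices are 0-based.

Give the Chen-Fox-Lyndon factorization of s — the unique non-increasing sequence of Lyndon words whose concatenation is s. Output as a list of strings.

emit factor 1: 'acdd' (i=0, period=4)
emit factor 2: 'acad' (i=4, period=4)
emit factor 3: 'abad' (i=8, period=4)

["acdd", "acad", "abad"]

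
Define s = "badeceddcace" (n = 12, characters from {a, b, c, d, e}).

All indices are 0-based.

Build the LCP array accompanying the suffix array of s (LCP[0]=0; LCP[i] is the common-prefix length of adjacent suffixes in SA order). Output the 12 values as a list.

rank→(start, suffix):
  0 → (9, 'ace')
  1 → (1, 'adeceddcace')
  2 → (0, 'badeceddcace')
  3 → (8, 'cace')
  4 → (10, 'ce')
  5 → (4, 'ceddcace')
  6 → (7, 'dcace')
  7 → (6, 'ddcace')
  8 → (2, 'deceddcace')
  9 → (11, 'e')
  10 → (3, 'eceddcace')
  11 → (5, 'eddcace')

SA = [9, 1, 0, 8, 10, 4, 7, 6, 2, 11, 3, 5]
[i] adj suffixes → lcp
  [1] 9/1 → 1 ('a')
  [2] 1/0 → 0 ('')
  [3] 0/8 → 0 ('')
  [4] 8/10 → 1 ('c')
  [5] 10/4 → 2 ('ce')
  [6] 4/7 → 0 ('')
  [7] 7/6 → 1 ('d')
  [8] 6/2 → 1 ('d')
  [9] 2/11 → 0 ('')
  [10] 11/3 → 1 ('e')
  [11] 3/5 → 1 ('e')

[0, 1, 0, 0, 1, 2, 0, 1, 1, 0, 1, 1]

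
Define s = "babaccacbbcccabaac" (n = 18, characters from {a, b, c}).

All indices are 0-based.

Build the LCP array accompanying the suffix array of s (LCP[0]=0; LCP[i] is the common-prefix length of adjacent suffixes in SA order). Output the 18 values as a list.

rank→(start, suffix):
  0 → (15, 'aac')
  1 → (13, 'abaac')
  2 → (1, 'abaccacbbcccabaac')
  3 → (16, 'ac')
  4 → (6, 'acbbcccabaac')
  5 → (3, 'accacbbcccabaac')
  6 → (14, 'baac')
  7 → (0, 'babaccacbbcccabaac')
  8 → (2, 'baccacbbcccabaac')
  9 → (8, 'bbcccabaac')
  10 → (9, 'bcccabaac')
  11 → (17, 'c')
  12 → (12, 'cabaac')
  13 → (5, 'cacbbcccabaac')
  14 → (7, 'cbbcccabaac')
  15 → (11, 'ccabaac')
  16 → (4, 'ccacbbcccabaac')
  17 → (10, 'cccabaac')

SA = [15, 13, 1, 16, 6, 3, 14, 0, 2, 8, 9, 17, 12, 5, 7, 11, 4, 10]
[i] adj suffixes → lcp
  [1] 15/13 → 1 ('a')
  [2] 13/1 → 3 ('aba')
  [3] 1/16 → 1 ('a')
  [4] 16/6 → 2 ('ac')
  [5] 6/3 → 2 ('ac')
  [6] 3/14 → 0 ('')
  [7] 14/0 → 2 ('ba')
  [8] 0/2 → 2 ('ba')
  [9] 2/8 → 1 ('b')
  [10] 8/9 → 1 ('b')
  [11] 9/17 → 0 ('')
  [12] 17/12 → 1 ('c')
  [13] 12/5 → 2 ('ca')
  [14] 5/7 → 1 ('c')
  [15] 7/11 → 1 ('c')
  [16] 11/4 → 3 ('cca')
  [17] 4/10 → 2 ('cc')

[0, 1, 3, 1, 2, 2, 0, 2, 2, 1, 1, 0, 1, 2, 1, 1, 3, 2]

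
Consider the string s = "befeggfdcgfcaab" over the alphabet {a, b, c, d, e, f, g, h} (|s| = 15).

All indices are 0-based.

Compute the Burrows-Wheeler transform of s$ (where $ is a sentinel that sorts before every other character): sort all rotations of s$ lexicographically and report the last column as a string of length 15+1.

rank  rotation          last
    0  $befeggfdcgfcaab  b
    1  aab$befeggfdcgfc  c
    2  ab$befeggfdcgfca  a
    3  b$befeggfdcgfcaa  a
    4  befeggfdcgfcaab$  $
    5  caab$befeggfdcgf  f
    6  cgfcaab$befeggfd  d
    7  dcgfcaab$befeggf  f
    8  efeggfdcgfcaab$b  b
    9  eggfdcgfcaab$bef  f
   10  fcaab$befeggfdcg  g
   11  fdcgfcaab$befegg  g
   12  feggfdcgfcaab$be  e
   13  gfcaab$befeggfdc  c
   14  gfdcgfcaab$befeg  g
   15  ggfdcgfcaab$befe  e

bcaa$fdfbfggecge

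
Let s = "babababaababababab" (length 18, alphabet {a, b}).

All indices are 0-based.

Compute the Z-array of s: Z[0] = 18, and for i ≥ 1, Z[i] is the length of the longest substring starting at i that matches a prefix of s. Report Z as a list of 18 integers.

[18, 0, 6, 0, 4, 0, 2, 0, 0, 8, 0, 7, 0, 5, 0, 3, 0, 1]

Z[0]=18
i=1: outside box; Z[1]=0
i=2: outside box; Z[2]=6 grow→box=[2,8)
i=3: min(r-i=5, Z[1]=0)=0; Z[3]=0
i=4: min(r-i=4, Z[2]=6)=4; Z[4]=4
i=5: min(r-i=3, Z[3]=0)=0; Z[5]=0
i=6: min(r-i=2, Z[4]=4)=2; Z[6]=2
i=7: min(r-i=1, Z[5]=0)=0; Z[7]=0
i=8: outside box; Z[8]=0
i=9: outside box; Z[9]=8 grow→box=[9,17)
i=10: min(r-i=7, Z[1]=0)=0; Z[10]=0
i=11: min(r-i=6, Z[2]=6)=6; Z[11]=7 grow→box=[11,18)
i=12: min(r-i=6, Z[1]=0)=0; Z[12]=0
i=13: min(r-i=5, Z[2]=6)=5; Z[13]=5
i=14: min(r-i=4, Z[3]=0)=0; Z[14]=0
i=15: min(r-i=3, Z[4]=4)=3; Z[15]=3
i=16: min(r-i=2, Z[5]=0)=0; Z[16]=0
i=17: min(r-i=1, Z[6]=2)=1; Z[17]=1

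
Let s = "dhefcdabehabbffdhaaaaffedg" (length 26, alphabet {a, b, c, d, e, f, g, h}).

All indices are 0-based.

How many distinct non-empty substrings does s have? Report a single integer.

sorted suffixes:
  #0 SA[0]=17  'aaaaffedg'
  #1 SA[1]=18  'aaaffedg'
  #2 SA[2]=19  'aaffedg'
  #3 SA[3]=10  'abbffdhaaaaffedg'
  #4 SA[4]=6  'abehabbffdhaaaaffedg'
  #5 SA[5]=20  'affedg'
  #6 SA[6]=11  'bbffdhaaaaffedg'
  #7 SA[7]=7  'behabbffdhaaaaffedg'
  #8 SA[8]=12  'bffdhaaaaffedg'
  #9 SA[9]=4  'cdabehabbffdhaaaaffedg'
  #10 SA[10]=5  'dabehabbffdhaaaaffedg'
  #11 SA[11]=24  'dg'
  #12 SA[12]=15  'dhaaaaffedg'
  #13 SA[13]=0  'dhefcdabehabbffdhaaaaffedg'
  #14 SA[14]=23  'edg'
  #15 SA[15]=2  'efcdabehabbffdhaaaaffedg'
  #16 SA[16]=8  'ehabbffdhaaaaffedg'
  #17 SA[17]=3  'fcdabehabbffdhaaaaffedg'
  #18 SA[18]=14  'fdhaaaaffedg'
  #19 SA[19]=22  'fedg'
  #20 SA[20]=13  'ffdhaaaaffedg'
  #21 SA[21]=21  'ffedg'
  #22 SA[22]=25  'g'
  #23 SA[23]=16  'haaaaffedg'
  #24 SA[24]=9  'habbffdhaaaaffedg'
  #25 SA[25]=1  'hefcdabehabbffdhaaaaffedg'

SA = [17, 18, 19, 10, 6, 20, 11, 7, 12, 4, 5, 24, 15, 0, 23, 2, 8, 3, 14, 22, 13, 21, 25, 16, 9, 1]
i: (SA[i-1],SA[i]) lcp shared
  1: (17,18) 3 'aaa'
  2: (18,19) 2 'aa'
  3: (19,10) 1 'a'
  4: (10,6) 2 'ab'
  5: (6,20) 1 'a'
  6: (20,11) 0 ''
  7: (11,7) 1 'b'
  8: (7,12) 1 'b'
  9: (12,4) 0 ''
  10: (4,5) 0 ''
  11: (5,24) 1 'd'
  12: (24,15) 1 'd'
  13: (15,0) 2 'dh'
  14: (0,23) 0 ''
  15: (23,2) 1 'e'
  16: (2,8) 1 'e'
  17: (8,3) 0 ''
  18: (3,14) 1 'f'
  19: (14,22) 1 'f'
  20: (22,13) 1 'f'
  21: (13,21) 2 'ff'
  22: (21,25) 0 ''
  23: (25,16) 0 ''
  24: (16,9) 2 'ha'
  25: (9,1) 1 'h'

n(n+1)/2 = 26·27/2 = 351
Σ LCP = 0 + 3 + 2 + 1 + 2 + 1 + 0 + 1 + 1 + 0 + 0 + 1 + 1 + 2 + 0 + 1 + 1 + 0 + 1 + 1 + 1 + 2 + 0 + 0 + 2 + 1 = 25
distinct = 351 − 25 = 326

326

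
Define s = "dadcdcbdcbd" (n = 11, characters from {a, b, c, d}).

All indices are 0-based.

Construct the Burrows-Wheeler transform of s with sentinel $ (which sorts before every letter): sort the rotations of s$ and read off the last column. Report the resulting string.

ddccdddb$bca

rank  rotation      last
    0  $dadcdcbdcbd  d
    1  adcdcbdcbd$d  d
    2  bd$dadcdcbdc  c
    3  bdcbd$dadcdc  c
    4  cbd$dadcdcbd  d
    5  cbdcbd$dadcd  d
    6  cdcbdcbd$dad  d
    7  d$dadcdcbdcb  b
    8  dadcdcbdcbd$  $
    9  dcbd$dadcdcb  b
   10  dcbdcbd$dadc  c
   11  dcdcbdcbd$da  a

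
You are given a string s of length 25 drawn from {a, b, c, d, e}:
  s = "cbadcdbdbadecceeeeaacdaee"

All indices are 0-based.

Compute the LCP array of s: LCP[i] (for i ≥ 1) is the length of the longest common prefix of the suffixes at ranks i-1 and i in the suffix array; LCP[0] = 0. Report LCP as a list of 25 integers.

[0, 1, 1, 2, 1, 0, 3, 1, 0, 1, 1, 2, 1, 0, 1, 2, 1, 1, 0, 1, 1, 1, 2, 2, 3]

sorted suffixes:
  #0 SA[0]=18  'aacdaee'
  #1 SA[1]=19  'acdaee'
  #2 SA[2]=2  'adcdbdbadecceeeeaacdaee'
  #3 SA[3]=9  'adecceeeeaacdaee'
  #4 SA[4]=22  'aee'
  #5 SA[5]=1  'badcdbdbadecceeeeaacdaee'
  #6 SA[6]=8  'badecceeeeaacdaee'
  #7 SA[7]=6  'bdbadecceeeeaacdaee'
  #8 SA[8]=0  'cbadcdbdbadecceeeeaacdaee'
  #9 SA[9]=12  'cceeeeaacdaee'
  #10 SA[10]=20  'cdaee'
  #11 SA[11]=4  'cdbdbadecceeeeaacdaee'
  #12 SA[12]=13  'ceeeeaacdaee'
  #13 SA[13]=21  'daee'
  #14 SA[14]=7  'dbadecceeeeaacdaee'
  #15 SA[15]=5  'dbdbadecceeeeaacdaee'
  #16 SA[16]=3  'dcdbdbadecceeeeaacdaee'
  #17 SA[17]=10  'decceeeeaacdaee'
  #18 SA[18]=24  'e'
  #19 SA[19]=17  'eaacdaee'
  #20 SA[20]=11  'ecceeeeaacdaee'
  #21 SA[21]=23  'ee'
  #22 SA[22]=16  'eeaacdaee'
  #23 SA[23]=15  'eeeaacdaee'
  #24 SA[24]=14  'eeeeaacdaee'

SA = [18, 19, 2, 9, 22, 1, 8, 6, 0, 12, 20, 4, 13, 21, 7, 5, 3, 10, 24, 17, 11, 23, 16, 15, 14]
[i] adj suffixes → lcp
  [1] 18/19 → 1 ('a')
  [2] 19/2 → 1 ('a')
  [3] 2/9 → 2 ('ad')
  [4] 9/22 → 1 ('a')
  [5] 22/1 → 0 ('')
  [6] 1/8 → 3 ('bad')
  [7] 8/6 → 1 ('b')
  [8] 6/0 → 0 ('')
  [9] 0/12 → 1 ('c')
  [10] 12/20 → 1 ('c')
  [11] 20/4 → 2 ('cd')
  [12] 4/13 → 1 ('c')
  [13] 13/21 → 0 ('')
  [14] 21/7 → 1 ('d')
  [15] 7/5 → 2 ('db')
  [16] 5/3 → 1 ('d')
  [17] 3/10 → 1 ('d')
  [18] 10/24 → 0 ('')
  [19] 24/17 → 1 ('e')
  [20] 17/11 → 1 ('e')
  [21] 11/23 → 1 ('e')
  [22] 23/16 → 2 ('ee')
  [23] 16/15 → 2 ('ee')
  [24] 15/14 → 3 ('eee')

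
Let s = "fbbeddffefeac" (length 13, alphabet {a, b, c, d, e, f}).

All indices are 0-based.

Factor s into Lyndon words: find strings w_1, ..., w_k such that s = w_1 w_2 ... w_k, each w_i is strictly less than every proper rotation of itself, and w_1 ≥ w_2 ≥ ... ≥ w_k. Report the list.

emit factor 1: 'f' (i=0, period=1)
emit factor 2: 'bbeddffefe' (i=1, period=10)
emit factor 3: 'ac' (i=11, period=2)

["f", "bbeddffefe", "ac"]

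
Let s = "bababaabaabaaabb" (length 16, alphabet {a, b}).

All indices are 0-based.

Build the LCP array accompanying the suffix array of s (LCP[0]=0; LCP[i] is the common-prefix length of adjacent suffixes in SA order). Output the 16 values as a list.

rank | idx | suffix
   0 |  11 | aaabb
   1 |   8 | aabaaabb
   2 |   5 | aabaabaaabb
   3 |  12 | aabb
   4 |   9 | abaaabb
   5 |   6 | abaabaaabb
   6 |   3 | abaabaabaaabb
   7 |   1 | ababaabaabaaabb
   8 |  13 | abb
   9 |  15 | b
  10 |  10 | baaabb
  11 |   7 | baabaaabb
  12 |   4 | baabaabaaabb
  13 |   2 | babaabaabaaabb
  14 |   0 | bababaabaabaaabb
  15 |  14 | bb

SA = [11, 8, 5, 12, 9, 6, 3, 1, 13, 15, 10, 7, 4, 2, 0, 14]
rank  pair      lcp
   1  s[11:],s[8:]  2  'aa'
   2  s[8:],s[5:]  5  'aabaa'
   3  s[5:],s[12:]  3  'aab'
   4  s[12:],s[9:]  1  'a'
   5  s[9:],s[6:]  4  'abaa'
   6  s[6:],s[3:]  7  'abaabaa'
   7  s[3:],s[1:]  3  'aba'
   8  s[1:],s[13:]  2  'ab'
   9  s[13:],s[15:]  0  ''
  10  s[15:],s[10:]  1  'b'
  11  s[10:],s[7:]  3  'baa'
  12  s[7:],s[4:]  6  'baabaa'
  13  s[4:],s[2:]  2  'ba'
  14  s[2:],s[0:]  4  'baba'
  15  s[0:],s[14:]  1  'b'

[0, 2, 5, 3, 1, 4, 7, 3, 2, 0, 1, 3, 6, 2, 4, 1]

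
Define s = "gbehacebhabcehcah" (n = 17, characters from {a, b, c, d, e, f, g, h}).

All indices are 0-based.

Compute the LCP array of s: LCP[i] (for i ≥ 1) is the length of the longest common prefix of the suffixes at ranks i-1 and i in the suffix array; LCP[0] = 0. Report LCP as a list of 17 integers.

rank→(start, suffix):
  0 → (9, 'abcehcah')
  1 → (4, 'acebhabcehcah')
  2 → (15, 'ah')
  3 → (10, 'bcehcah')
  4 → (1, 'behacebhabcehcah')
  5 → (7, 'bhabcehcah')
  6 → (14, 'cah')
  7 → (5, 'cebhabcehcah')
  8 → (11, 'cehcah')
  9 → (6, 'ebhabcehcah')
  10 → (2, 'ehacebhabcehcah')
  11 → (12, 'ehcah')
  12 → (0, 'gbehacebhabcehcah')
  13 → (16, 'h')
  14 → (8, 'habcehcah')
  15 → (3, 'hacebhabcehcah')
  16 → (13, 'hcah')

SA = [9, 4, 15, 10, 1, 7, 14, 5, 11, 6, 2, 12, 0, 16, 8, 3, 13]
[i] adj suffixes → lcp
  [1] 9/4 → 1 ('a')
  [2] 4/15 → 1 ('a')
  [3] 15/10 → 0 ('')
  [4] 10/1 → 1 ('b')
  [5] 1/7 → 1 ('b')
  [6] 7/14 → 0 ('')
  [7] 14/5 → 1 ('c')
  [8] 5/11 → 2 ('ce')
  [9] 11/6 → 0 ('')
  [10] 6/2 → 1 ('e')
  [11] 2/12 → 2 ('eh')
  [12] 12/0 → 0 ('')
  [13] 0/16 → 0 ('')
  [14] 16/8 → 1 ('h')
  [15] 8/3 → 2 ('ha')
  [16] 3/13 → 1 ('h')

[0, 1, 1, 0, 1, 1, 0, 1, 2, 0, 1, 2, 0, 0, 1, 2, 1]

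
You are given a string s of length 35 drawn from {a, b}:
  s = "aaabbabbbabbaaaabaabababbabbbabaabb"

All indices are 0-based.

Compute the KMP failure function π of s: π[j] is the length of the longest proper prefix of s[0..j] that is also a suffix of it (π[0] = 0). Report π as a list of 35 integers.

π[0] = 0
j=1 s[j]='a': π[1]=1 (border 'a')
j=2 s[j]='a': π[2]=2 (border 'aa')
j=3 s[j]='b': k: 2→1→0; π[3]=0 (border '')
j=4 s[j]='b': π[4]=0 (border '')
j=5 s[j]='a': π[5]=1 (border 'a')
j=6 s[j]='b': k: 1→0; π[6]=0 (border '')
j=7 s[j]='b': π[7]=0 (border '')
j=8 s[j]='b': π[8]=0 (border '')
j=9 s[j]='a': π[9]=1 (border 'a')
j=10 s[j]='b': k: 1→0; π[10]=0 (border '')
j=11 s[j]='b': π[11]=0 (border '')
j=12 s[j]='a': π[12]=1 (border 'a')
j=13 s[j]='a': π[13]=2 (border 'aa')
j=14 s[j]='a': π[14]=3 (border 'aaa')
j=15 s[j]='a': k: 3→2; π[15]=3 (border 'aaa')
j=16 s[j]='b': π[16]=4 (border 'aaab')
j=17 s[j]='a': k: 4→0; π[17]=1 (border 'a')
j=18 s[j]='a': π[18]=2 (border 'aa')
j=19 s[j]='b': k: 2→1→0; π[19]=0 (border '')
j=20 s[j]='a': π[20]=1 (border 'a')
j=21 s[j]='b': k: 1→0; π[21]=0 (border '')
j=22 s[j]='a': π[22]=1 (border 'a')
j=23 s[j]='b': k: 1→0; π[23]=0 (border '')
j=24 s[j]='b': π[24]=0 (border '')
j=25 s[j]='a': π[25]=1 (border 'a')
j=26 s[j]='b': k: 1→0; π[26]=0 (border '')
j=27 s[j]='b': π[27]=0 (border '')
j=28 s[j]='b': π[28]=0 (border '')
j=29 s[j]='a': π[29]=1 (border 'a')
j=30 s[j]='b': k: 1→0; π[30]=0 (border '')
j=31 s[j]='a': π[31]=1 (border 'a')
j=32 s[j]='a': π[32]=2 (border 'aa')
j=33 s[j]='b': k: 2→1→0; π[33]=0 (border '')
j=34 s[j]='b': π[34]=0 (border '')

[0, 1, 2, 0, 0, 1, 0, 0, 0, 1, 0, 0, 1, 2, 3, 3, 4, 1, 2, 0, 1, 0, 1, 0, 0, 1, 0, 0, 0, 1, 0, 1, 2, 0, 0]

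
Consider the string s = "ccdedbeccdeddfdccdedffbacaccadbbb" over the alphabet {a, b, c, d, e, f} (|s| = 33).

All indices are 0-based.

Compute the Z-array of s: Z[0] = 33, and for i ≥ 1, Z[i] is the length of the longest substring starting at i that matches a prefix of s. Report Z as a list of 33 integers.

Z[0]=33
i=1: fresh scan; Z[1]=1 grow→box=[1,2)
i=2: fresh scan; Z[2]=0
i=3: fresh scan; Z[3]=0
i=4: fresh scan; Z[4]=0
i=5: fresh scan; Z[5]=0
i=6: fresh scan; Z[6]=0
i=7: fresh scan; Z[7]=5 grow→box=[7,12)
i=8: min(r-i=4, Z[1]=1)=1; Z[8]=1
i=9: min(r-i=3, Z[2]=0)=0; Z[9]=0
i=10: min(r-i=2, Z[3]=0)=0; Z[10]=0
i=11: min(r-i=1, Z[4]=0)=0; Z[11]=0
i=12: fresh scan; Z[12]=0
i=13: fresh scan; Z[13]=0
i=14: fresh scan; Z[14]=0
i=15: fresh scan; Z[15]=5 grow→box=[15,20)
i=16: min(r-i=4, Z[1]=1)=1; Z[16]=1
i=17: min(r-i=3, Z[2]=0)=0; Z[17]=0
i=18: min(r-i=2, Z[3]=0)=0; Z[18]=0
i=19: min(r-i=1, Z[4]=0)=0; Z[19]=0
i=20: fresh scan; Z[20]=0
i=21: fresh scan; Z[21]=0
i=22: fresh scan; Z[22]=0
i=23: fresh scan; Z[23]=0
i=24: fresh scan; Z[24]=1 grow→box=[24,25)
i=25: fresh scan; Z[25]=0
i=26: fresh scan; Z[26]=2 grow→box=[26,28)
i=27: min(r-i=1, Z[1]=1)=1; Z[27]=1
i=28: fresh scan; Z[28]=0
i=29: fresh scan; Z[29]=0
i=30: fresh scan; Z[30]=0
i=31: fresh scan; Z[31]=0
i=32: fresh scan; Z[32]=0

[33, 1, 0, 0, 0, 0, 0, 5, 1, 0, 0, 0, 0, 0, 0, 5, 1, 0, 0, 0, 0, 0, 0, 0, 1, 0, 2, 1, 0, 0, 0, 0, 0]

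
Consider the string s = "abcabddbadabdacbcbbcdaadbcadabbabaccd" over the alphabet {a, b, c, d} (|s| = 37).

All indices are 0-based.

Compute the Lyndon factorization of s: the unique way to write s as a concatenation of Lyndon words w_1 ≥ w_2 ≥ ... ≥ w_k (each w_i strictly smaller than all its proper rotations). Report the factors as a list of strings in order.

["abcabddbadabdacbcbbcd", "aadbcadabbabaccd"]

emit factor 1: 'abcabddbadabdacbcbbcd' (i=0, period=21)
emit factor 2: 'aadbcadabbabaccd' (i=21, period=16)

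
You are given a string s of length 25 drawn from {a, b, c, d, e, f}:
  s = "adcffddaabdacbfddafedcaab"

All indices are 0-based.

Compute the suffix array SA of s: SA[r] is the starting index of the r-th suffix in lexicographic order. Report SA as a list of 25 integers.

rank→(start, suffix):
  0 → (22, 'aab')
  1 → (7, 'aabdacbfddafedcaab')
  2 → (23, 'ab')
  3 → (8, 'abdacbfddafedcaab')
  4 → (11, 'acbfddafedcaab')
  5 → (0, 'adcffddaabdacbfddafedcaab')
  6 → (17, 'afedcaab')
  7 → (24, 'b')
  8 → (9, 'bdacbfddafedcaab')
  9 → (13, 'bfddafedcaab')
  10 → (21, 'caab')
  11 → (12, 'cbfddafedcaab')
  12 → (2, 'cffddaabdacbfddafedcaab')
  13 → (6, 'daabdacbfddafedcaab')
  14 → (10, 'dacbfddafedcaab')
  15 → (16, 'dafedcaab')
  16 → (20, 'dcaab')
  17 → (1, 'dcffddaabdacbfddafedcaab')
  18 → (5, 'ddaabdacbfddafedcaab')
  19 → (15, 'ddafedcaab')
  20 → (19, 'edcaab')
  21 → (4, 'fddaabdacbfddafedcaab')
  22 → (14, 'fddafedcaab')
  23 → (18, 'fedcaab')
  24 → (3, 'ffddaabdacbfddafedcaab')

[22, 7, 23, 8, 11, 0, 17, 24, 9, 13, 21, 12, 2, 6, 10, 16, 20, 1, 5, 15, 19, 4, 14, 18, 3]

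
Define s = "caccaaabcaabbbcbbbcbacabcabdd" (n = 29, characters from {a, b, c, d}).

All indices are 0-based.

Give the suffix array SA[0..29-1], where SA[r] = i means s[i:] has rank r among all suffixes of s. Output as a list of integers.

[4, 9, 5, 10, 6, 22, 25, 20, 1, 19, 15, 11, 16, 12, 7, 23, 17, 13, 26, 3, 8, 21, 24, 0, 18, 14, 2, 28, 27]

rank→(start, suffix):
  0 → (4, 'aaabcaabbbcbbbcbacabcabdd')
  1 → (9, 'aabbbcbbbcbacabcabdd')
  2 → (5, 'aabcaabbbcbbbcbacabcabdd')
  3 → (10, 'abbbcbbbcbacabcabdd')
  4 → (6, 'abcaabbbcbbbcbacabcabdd')
  5 → (22, 'abcabdd')
  6 → (25, 'abdd')
  7 → (20, 'acabcabdd')
  8 → (1, 'accaaabcaabbbcbbbcbacabcabdd')
  9 → (19, 'bacabcabdd')
  10 → (15, 'bbbcbacabcabdd')
  11 → (11, 'bbbcbbbcbacabcabdd')
  12 → (16, 'bbcbacabcabdd')
  13 → (12, 'bbcbbbcbacabcabdd')
  14 → (7, 'bcaabbbcbbbcbacabcabdd')
  15 → (23, 'bcabdd')
  16 → (17, 'bcbacabcabdd')
  17 → (13, 'bcbbbcbacabcabdd')
  18 → (26, 'bdd')
  19 → (3, 'caaabcaabbbcbbbcbacabcabdd')
  20 → (8, 'caabbbcbbbcbacabcabdd')
  21 → (21, 'cabcabdd')
  22 → (24, 'cabdd')
  23 → (0, 'caccaaabcaabbbcbbbcbacabcabdd')
  24 → (18, 'cbacabcabdd')
  25 → (14, 'cbbbcbacabcabdd')
  26 → (2, 'ccaaabcaabbbcbbbcbacabcabdd')
  27 → (28, 'd')
  28 → (27, 'dd')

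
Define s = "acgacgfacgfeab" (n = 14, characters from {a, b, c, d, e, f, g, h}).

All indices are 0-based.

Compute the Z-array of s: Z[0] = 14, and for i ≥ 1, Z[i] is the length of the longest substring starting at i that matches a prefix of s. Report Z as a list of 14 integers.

Z[0]=14
i=1: i≥r, start 0; Z[1]=0
i=2: i≥r, start 0; Z[2]=0
i=3: i≥r, start 0; Z[3]=3 scan→box=[3,6)
i=4: min(r-i=2, Z[1]=0)=0; Z[4]=0
i=5: min(r-i=1, Z[2]=0)=0; Z[5]=0
i=6: i≥r, start 0; Z[6]=0
i=7: i≥r, start 0; Z[7]=3 scan→box=[7,10)
i=8: min(r-i=2, Z[1]=0)=0; Z[8]=0
i=9: min(r-i=1, Z[2]=0)=0; Z[9]=0
i=10: i≥r, start 0; Z[10]=0
i=11: i≥r, start 0; Z[11]=0
i=12: i≥r, start 0; Z[12]=1 scan→box=[12,13)
i=13: i≥r, start 0; Z[13]=0

[14, 0, 0, 3, 0, 0, 0, 3, 0, 0, 0, 0, 1, 0]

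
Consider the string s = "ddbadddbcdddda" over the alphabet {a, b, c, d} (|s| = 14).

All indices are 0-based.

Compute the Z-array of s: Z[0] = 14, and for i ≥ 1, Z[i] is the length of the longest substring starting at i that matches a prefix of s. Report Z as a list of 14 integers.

[14, 1, 0, 0, 2, 3, 1, 0, 0, 2, 2, 2, 1, 0]

Z[0]=14
i=1: i≥r, start 0; Z[1]=1 extend→box=[1,2)
i=2: i≥r, start 0; Z[2]=0
i=3: i≥r, start 0; Z[3]=0
i=4: i≥r, start 0; Z[4]=2 extend→box=[4,6)
i=5: min(r-i=1, Z[1]=1)=1; Z[5]=3 extend→box=[5,8)
i=6: min(r-i=2, Z[1]=1)=1; Z[6]=1
i=7: min(r-i=1, Z[2]=0)=0; Z[7]=0
i=8: i≥r, start 0; Z[8]=0
i=9: i≥r, start 0; Z[9]=2 extend→box=[9,11)
i=10: min(r-i=1, Z[1]=1)=1; Z[10]=2 extend→box=[10,12)
i=11: min(r-i=1, Z[1]=1)=1; Z[11]=2 extend→box=[11,13)
i=12: min(r-i=1, Z[1]=1)=1; Z[12]=1
i=13: i≥r, start 0; Z[13]=0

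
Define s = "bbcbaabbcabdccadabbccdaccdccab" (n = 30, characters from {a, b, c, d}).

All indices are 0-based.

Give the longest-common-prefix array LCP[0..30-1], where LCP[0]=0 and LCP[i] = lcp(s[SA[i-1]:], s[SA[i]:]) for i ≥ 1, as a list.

[0, 1, 2, 4, 2, 1, 1, 0, 1, 1, 3, 3, 1, 2, 2, 1, 0, 3, 2, 1, 1, 3, 2, 3, 1, 2, 0, 2, 1, 4]

rank | idx | suffix
   0 |   4 | aabbcabdccadabbccdaccdccab
   1 |  28 | ab
   2 |   5 | abbcabdccadabbccdaccdccab
   3 |  16 | abbccdaccdccab
   4 |   9 | abdccadabbccdaccdccab
   5 |  22 | accdccab
   6 |  14 | adabbccdaccdccab
   7 |  29 | b
   8 |   3 | baabbcabdccadabbccdaccdccab
   9 |   6 | bbcabdccadabbccdaccdccab
  10 |   0 | bbcbaabbcabdccadabbccdaccdccab
  11 |  17 | bbccdaccdccab
  12 |   7 | bcabdccadabbccdaccdccab
  13 |   1 | bcbaabbcabdccadabbccdaccdccab
  14 |  18 | bccdaccdccab
  15 |  10 | bdccadabbccdaccdccab
  16 |  27 | cab
  17 |   8 | cabdccadabbccdaccdccab
  18 |  13 | cadabbccdaccdccab
  19 |   2 | cbaabbcabdccadabbccdaccdccab
  20 |  26 | ccab
  21 |  12 | ccadabbccdaccdccab
  22 |  19 | ccdaccdccab
  23 |  23 | ccdccab
  24 |  20 | cdaccdccab
  25 |  24 | cdccab
  26 |  15 | dabbccdaccdccab
  27 |  21 | daccdccab
  28 |  25 | dccab
  29 |  11 | dccadabbccdaccdccab

SA = [4, 28, 5, 16, 9, 22, 14, 29, 3, 6, 0, 17, 7, 1, 18, 10, 27, 8, 13, 2, 26, 12, 19, 23, 20, 24, 15, 21, 25, 11]
[i] adj suffixes → lcp
  [1] 4/28 → 1 ('a')
  [2] 28/5 → 2 ('ab')
  [3] 5/16 → 4 ('abbc')
  [4] 16/9 → 2 ('ab')
  [5] 9/22 → 1 ('a')
  [6] 22/14 → 1 ('a')
  [7] 14/29 → 0 ('')
  [8] 29/3 → 1 ('b')
  [9] 3/6 → 1 ('b')
  [10] 6/0 → 3 ('bbc')
  [11] 0/17 → 3 ('bbc')
  [12] 17/7 → 1 ('b')
  [13] 7/1 → 2 ('bc')
  [14] 1/18 → 2 ('bc')
  [15] 18/10 → 1 ('b')
  [16] 10/27 → 0 ('')
  [17] 27/8 → 3 ('cab')
  [18] 8/13 → 2 ('ca')
  [19] 13/2 → 1 ('c')
  [20] 2/26 → 1 ('c')
  [21] 26/12 → 3 ('cca')
  [22] 12/19 → 2 ('cc')
  [23] 19/23 → 3 ('ccd')
  [24] 23/20 → 1 ('c')
  [25] 20/24 → 2 ('cd')
  [26] 24/15 → 0 ('')
  [27] 15/21 → 2 ('da')
  [28] 21/25 → 1 ('d')
  [29] 25/11 → 4 ('dcca')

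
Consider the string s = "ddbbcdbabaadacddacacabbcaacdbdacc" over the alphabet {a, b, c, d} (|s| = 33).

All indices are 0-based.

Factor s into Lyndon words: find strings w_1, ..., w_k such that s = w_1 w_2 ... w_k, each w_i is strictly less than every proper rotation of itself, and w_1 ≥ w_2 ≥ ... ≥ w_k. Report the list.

["d", "d", "bbcd", "b", "ab", "aadacddacacabbc", "aacdbdacc"]

emit factor 1: 'd' (i=0, period=1)
emit factor 2: 'd' (i=1, period=1)
emit factor 3: 'bbcd' (i=2, period=4)
emit factor 4: 'b' (i=6, period=1)
emit factor 5: 'ab' (i=7, period=2)
emit factor 6: 'aadacddacacabbc' (i=9, period=15)
emit factor 7: 'aacdbdacc' (i=24, period=9)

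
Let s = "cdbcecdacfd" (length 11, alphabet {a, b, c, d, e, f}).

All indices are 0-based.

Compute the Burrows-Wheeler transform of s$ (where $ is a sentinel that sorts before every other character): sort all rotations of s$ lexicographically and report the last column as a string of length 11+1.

rank  rotation      last
    0  $cdbcecdacfd  d
    1  acfd$cdbcecd  d
    2  bcecdacfd$cd  d
    3  cdacfd$cdbce  e
    4  cdbcecdacfd$  $
    5  cecdacfd$cdb  b
    6  cfd$cdbcecda  a
    7  d$cdbcecdacf  f
    8  dacfd$cdbcec  c
    9  dbcecdacfd$c  c
   10  ecdacfd$cdbc  c
   11  fd$cdbcecdac  c

ddde$bafcccc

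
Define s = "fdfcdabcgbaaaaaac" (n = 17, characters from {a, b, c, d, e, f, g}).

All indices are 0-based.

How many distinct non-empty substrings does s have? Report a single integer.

sorted suffixes:
  #0 SA[0]=10  'aaaaaac'
  #1 SA[1]=11  'aaaaac'
  #2 SA[2]=12  'aaaac'
  #3 SA[3]=13  'aaac'
  #4 SA[4]=14  'aac'
  #5 SA[5]=5  'abcgbaaaaaac'
  #6 SA[6]=15  'ac'
  #7 SA[7]=9  'baaaaaac'
  #8 SA[8]=6  'bcgbaaaaaac'
  #9 SA[9]=16  'c'
  #10 SA[10]=3  'cdabcgbaaaaaac'
  #11 SA[11]=7  'cgbaaaaaac'
  #12 SA[12]=4  'dabcgbaaaaaac'
  #13 SA[13]=1  'dfcdabcgbaaaaaac'
  #14 SA[14]=2  'fcdabcgbaaaaaac'
  #15 SA[15]=0  'fdfcdabcgbaaaaaac'
  #16 SA[16]=8  'gbaaaaaac'

SA = [10, 11, 12, 13, 14, 5, 15, 9, 6, 16, 3, 7, 4, 1, 2, 0, 8]
rank  pair      lcp
   1  s[10:],s[11:]  5  'aaaaa'
   2  s[11:],s[12:]  4  'aaaa'
   3  s[12:],s[13:]  3  'aaa'
   4  s[13:],s[14:]  2  'aa'
   5  s[14:],s[5:]  1  'a'
   6  s[5:],s[15:]  1  'a'
   7  s[15:],s[9:]  0  ''
   8  s[9:],s[6:]  1  'b'
   9  s[6:],s[16:]  0  ''
  10  s[16:],s[3:]  1  'c'
  11  s[3:],s[7:]  1  'c'
  12  s[7:],s[4:]  0  ''
  13  s[4:],s[1:]  1  'd'
  14  s[1:],s[2:]  0  ''
  15  s[2:],s[0:]  1  'f'
  16  s[0:],s[8:]  0  ''

n(n+1)/2 = 17·18/2 = 153
Σ LCP = 0 + 5 + 4 + 3 + 2 + 1 + 1 + 0 + 1 + 0 + 1 + 1 + 0 + 1 + 0 + 1 + 0 = 21
distinct = 153 − 21 = 132

132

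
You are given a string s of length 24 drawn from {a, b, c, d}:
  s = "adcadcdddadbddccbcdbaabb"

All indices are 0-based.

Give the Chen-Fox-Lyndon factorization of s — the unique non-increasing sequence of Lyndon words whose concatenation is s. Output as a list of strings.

emit factor 1: 'adcadcddd' (i=0, period=9)
emit factor 2: 'adbddccbcdb' (i=9, period=11)
emit factor 3: 'aabb' (i=20, period=4)

["adcadcddd", "adbddccbcdb", "aabb"]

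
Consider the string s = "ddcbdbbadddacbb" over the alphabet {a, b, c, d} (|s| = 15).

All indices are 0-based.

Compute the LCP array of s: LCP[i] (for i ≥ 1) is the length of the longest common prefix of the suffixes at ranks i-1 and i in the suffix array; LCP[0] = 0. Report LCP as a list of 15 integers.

rank→(start, suffix):
  0 → (11, 'acbb')
  1 → (7, 'adddacbb')
  2 → (14, 'b')
  3 → (6, 'badddacbb')
  4 → (13, 'bb')
  5 → (5, 'bbadddacbb')
  6 → (3, 'bdbbadddacbb')
  7 → (12, 'cbb')
  8 → (2, 'cbdbbadddacbb')
  9 → (10, 'dacbb')
  10 → (4, 'dbbadddacbb')
  11 → (1, 'dcbdbbadddacbb')
  12 → (9, 'ddacbb')
  13 → (0, 'ddcbdbbadddacbb')
  14 → (8, 'dddacbb')

SA = [11, 7, 14, 6, 13, 5, 3, 12, 2, 10, 4, 1, 9, 0, 8]
[i] adj suffixes → lcp
  [1] 11/7 → 1 ('a')
  [2] 7/14 → 0 ('')
  [3] 14/6 → 1 ('b')
  [4] 6/13 → 1 ('b')
  [5] 13/5 → 2 ('bb')
  [6] 5/3 → 1 ('b')
  [7] 3/12 → 0 ('')
  [8] 12/2 → 2 ('cb')
  [9] 2/10 → 0 ('')
  [10] 10/4 → 1 ('d')
  [11] 4/1 → 1 ('d')
  [12] 1/9 → 1 ('d')
  [13] 9/0 → 2 ('dd')
  [14] 0/8 → 2 ('dd')

[0, 1, 0, 1, 1, 2, 1, 0, 2, 0, 1, 1, 1, 2, 2]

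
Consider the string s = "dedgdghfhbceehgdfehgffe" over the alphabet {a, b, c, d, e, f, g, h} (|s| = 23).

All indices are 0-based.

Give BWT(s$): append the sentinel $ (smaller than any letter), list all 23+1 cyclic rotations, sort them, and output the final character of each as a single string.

ehb$gegfdceffdghhdhdfgee

rank  rotation                  last
    0  $dedgdghfhbceehgdfehgffe  e
    1  bceehgdfehgffe$dedgdghfh  h
    2  ceehgdfehgffe$dedgdghfhb  b
    3  dedgdghfhbceehgdfehgffe$  $
    4  dfehgffe$dedgdghfhbceehg  g
    5  dgdghfhbceehgdfehgffe$de  e
    6  dghfhbceehgdfehgffe$dedg  g
    7  e$dedgdghfhbceehgdfehgff  f
    8  edgdghfhbceehgdfehgffe$d  d
    9  eehgdfehgffe$dedgdghfhbc  c
   10  ehgdfehgffe$dedgdghfhbce  e
   11  ehgffe$dedgdghfhbceehgdf  f
   12  fe$dedgdghfhbceehgdfehgf  f
   13  fehgffe$dedgdghfhbceehgd  d
   14  ffe$dedgdghfhbceehgdfehg  g
   15  fhbceehgdfehgffe$dedgdgh  h
   16  gdfehgffe$dedgdghfhbceeh  h
   17  gdghfhbceehgdfehgffe$ded  d
   18  gffe$dedgdghfhbceehgdfeh  h
   19  ghfhbceehgdfehgffe$dedgd  d
   20  hbceehgdfehgffe$dedgdghf  f
   21  hfhbceehgdfehgffe$dedgdg  g
   22  hgdfehgffe$dedgdghfhbcee  e
   23  hgffe$dedgdghfhbceehgdfe  e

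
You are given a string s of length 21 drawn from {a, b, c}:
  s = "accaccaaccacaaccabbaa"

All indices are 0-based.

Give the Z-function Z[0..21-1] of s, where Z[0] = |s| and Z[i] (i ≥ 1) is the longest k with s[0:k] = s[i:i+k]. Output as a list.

[21, 0, 0, 4, 0, 0, 1, 5, 0, 0, 2, 0, 1, 4, 0, 0, 1, 0, 0, 1, 1]

Z[0]=21
i=1: outside box; Z[1]=0
i=2: outside box; Z[2]=0
i=3: outside box; Z[3]=4 grow→box=[3,7)
i=4: min(r-i=3, Z[1]=0)=0; Z[4]=0
i=5: min(r-i=2, Z[2]=0)=0; Z[5]=0
i=6: min(r-i=1, Z[3]=4)=1; Z[6]=1
i=7: outside box; Z[7]=5 grow→box=[7,12)
i=8: min(r-i=4, Z[1]=0)=0; Z[8]=0
i=9: min(r-i=3, Z[2]=0)=0; Z[9]=0
i=10: min(r-i=2, Z[3]=4)=2; Z[10]=2
i=11: min(r-i=1, Z[4]=0)=0; Z[11]=0
i=12: outside box; Z[12]=1 grow→box=[12,13)
i=13: outside box; Z[13]=4 grow→box=[13,17)
i=14: min(r-i=3, Z[1]=0)=0; Z[14]=0
i=15: min(r-i=2, Z[2]=0)=0; Z[15]=0
i=16: min(r-i=1, Z[3]=4)=1; Z[16]=1
i=17: outside box; Z[17]=0
i=18: outside box; Z[18]=0
i=19: outside box; Z[19]=1 grow→box=[19,20)
i=20: outside box; Z[20]=1 grow→box=[20,21)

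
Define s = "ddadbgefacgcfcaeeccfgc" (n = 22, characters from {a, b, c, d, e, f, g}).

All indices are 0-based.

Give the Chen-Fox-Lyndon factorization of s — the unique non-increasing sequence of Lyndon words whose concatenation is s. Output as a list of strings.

["d", "d", "adbgef", "acgcfcaeeccfgc"]

emit factor 1: 'd' (i=0, period=1)
emit factor 2: 'd' (i=1, period=1)
emit factor 3: 'adbgef' (i=2, period=6)
emit factor 4: 'acgcfcaeeccfgc' (i=8, period=14)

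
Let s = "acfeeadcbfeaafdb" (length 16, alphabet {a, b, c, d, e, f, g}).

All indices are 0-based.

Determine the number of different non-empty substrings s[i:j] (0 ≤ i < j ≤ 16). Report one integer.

124

sorted suffixes:
  #0 SA[0]=11  'aafdb'
  #1 SA[1]=0  'acfeeadcbfeaafdb'
  #2 SA[2]=5  'adcbfeaafdb'
  #3 SA[3]=12  'afdb'
  #4 SA[4]=15  'b'
  #5 SA[5]=8  'bfeaafdb'
  #6 SA[6]=7  'cbfeaafdb'
  #7 SA[7]=1  'cfeeadcbfeaafdb'
  #8 SA[8]=14  'db'
  #9 SA[9]=6  'dcbfeaafdb'
  #10 SA[10]=10  'eaafdb'
  #11 SA[11]=4  'eadcbfeaafdb'
  #12 SA[12]=3  'eeadcbfeaafdb'
  #13 SA[13]=13  'fdb'
  #14 SA[14]=9  'feaafdb'
  #15 SA[15]=2  'feeadcbfeaafdb'

SA = [11, 0, 5, 12, 15, 8, 7, 1, 14, 6, 10, 4, 3, 13, 9, 2]
rank  pair      lcp
   1  s[11:],s[0:]  1  'a'
   2  s[0:],s[5:]  1  'a'
   3  s[5:],s[12:]  1  'a'
   4  s[12:],s[15:]  0  ''
   5  s[15:],s[8:]  1  'b'
   6  s[8:],s[7:]  0  ''
   7  s[7:],s[1:]  1  'c'
   8  s[1:],s[14:]  0  ''
   9  s[14:],s[6:]  1  'd'
  10  s[6:],s[10:]  0  ''
  11  s[10:],s[4:]  2  'ea'
  12  s[4:],s[3:]  1  'e'
  13  s[3:],s[13:]  0  ''
  14  s[13:],s[9:]  1  'f'
  15  s[9:],s[2:]  2  'fe'

n(n+1)/2 = 16·17/2 = 136
Σ LCP = 0 + 1 + 1 + 1 + 0 + 1 + 0 + 1 + 0 + 1 + 0 + 2 + 1 + 0 + 1 + 2 = 12
distinct = 136 − 12 = 124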